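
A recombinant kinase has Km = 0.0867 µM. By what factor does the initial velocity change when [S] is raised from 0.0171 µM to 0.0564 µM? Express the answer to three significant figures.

2.39

Since Vmax cancels, v₂/v₁ = [S]₂(Km+[S]₁) / [S]₁(Km+[S]₂).
= 0.0564×(0.0867+0.0171) / (0.0171×(0.0867+0.0564)) = 0.005854/0.002447 = 2.39.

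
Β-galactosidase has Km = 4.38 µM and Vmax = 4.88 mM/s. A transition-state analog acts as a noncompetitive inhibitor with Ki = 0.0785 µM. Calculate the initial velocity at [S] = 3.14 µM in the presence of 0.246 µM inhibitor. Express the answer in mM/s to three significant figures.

0.493 mM/s

α = 1 + [I]/Ki = 1 + 0.246/0.0785 = 4.134.
For a noncompetitive inhibitor, Vmax is reduced to Vmax/α while Km is unchanged: Km,app = 4.38 µM, Vmax,app = 1.18 mM/s.
v = Vmax,app·[S]/(Km,app + [S]) = 1.18 × 3.14/(4.38 + 3.14) = 0.493 mM/s.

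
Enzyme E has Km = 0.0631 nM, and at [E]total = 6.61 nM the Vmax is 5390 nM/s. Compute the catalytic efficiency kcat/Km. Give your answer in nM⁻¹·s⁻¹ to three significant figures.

12900 nM⁻¹·s⁻¹

kcat = Vmax/[E]total = 5390/6.61 = 815 s⁻¹.
kcat/Km = 815/0.0631 = 12900 nM⁻¹·s⁻¹.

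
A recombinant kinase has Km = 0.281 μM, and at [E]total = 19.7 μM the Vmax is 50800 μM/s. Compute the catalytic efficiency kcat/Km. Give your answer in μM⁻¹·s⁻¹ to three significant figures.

kcat = Vmax/[E]total = 50800/19.7 = 2580 s⁻¹.
kcat/Km = 2580/0.281 = 9180 μM⁻¹·s⁻¹.

9180 μM⁻¹·s⁻¹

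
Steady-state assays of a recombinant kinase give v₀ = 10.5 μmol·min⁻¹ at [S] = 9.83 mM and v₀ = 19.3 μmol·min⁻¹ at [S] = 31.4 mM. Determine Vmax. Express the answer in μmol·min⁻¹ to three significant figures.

From v = Vmax[S]/(Km+[S]), each point gives Vmax = v(Km+[S])/[S].
Equating: 10.5(Km+9.83)/9.83 = 19.3(Km+31.4)/31.4.
1.068·Km + 10.5 = 0.6146·Km + 19.3, so (1.068 − 0.6146)·Km = 19.3 − 10.5.
Km = 8.800/0.4535 = 19.4 mM; then Vmax = 10.5(19.4+9.83)/9.83 = 31.2 μmol·min⁻¹.

31.2 μmol·min⁻¹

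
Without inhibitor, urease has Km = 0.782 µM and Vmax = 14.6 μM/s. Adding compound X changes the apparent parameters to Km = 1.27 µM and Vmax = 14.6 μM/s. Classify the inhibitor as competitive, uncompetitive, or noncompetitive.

Km increases (0.782 → 1.27 µM) while Vmax is unchanged — the hallmark of competitive inhibition.

competitive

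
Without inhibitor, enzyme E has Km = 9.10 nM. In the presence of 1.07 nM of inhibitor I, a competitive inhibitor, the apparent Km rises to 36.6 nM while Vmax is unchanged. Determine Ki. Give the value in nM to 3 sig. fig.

Competitive: Km,app = α·Km with α = 1 + [I]/Ki.
α = Km,app/Km = 36.6/9.10 = 4.022.
Since α = 1 + [I]/Ki, [I]/Ki = 4.022 − 1 = 3.022 and Ki = 1.07/3.022 = 0.354 nM.

0.354 nM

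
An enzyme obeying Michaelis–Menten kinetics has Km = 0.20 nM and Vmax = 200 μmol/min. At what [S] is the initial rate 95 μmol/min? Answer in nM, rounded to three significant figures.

Rearranging v = Vmax[S]/(Km+[S]) gives [S] = Km·v/(Vmax − v).
[S] = 0.20 × 95 / (200 − 95) = 19.00/105.0 = 0.181 nM.

0.181 nM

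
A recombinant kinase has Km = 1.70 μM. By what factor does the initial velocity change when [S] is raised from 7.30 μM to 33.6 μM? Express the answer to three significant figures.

The fractional saturations are [S]/(Km+[S]) = 7.30/9.000 = 0.8111 and 33.6/35.30 = 0.9518.
v₂/v₁ is just their ratio: 0.9518/0.8111 = 1.17.

1.17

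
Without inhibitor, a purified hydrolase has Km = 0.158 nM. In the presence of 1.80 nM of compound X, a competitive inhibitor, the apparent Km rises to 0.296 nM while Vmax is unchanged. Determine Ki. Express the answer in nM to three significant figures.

Competitive: Km,app = α·Km with α = 1 + [I]/Ki.
α = Km,app/Km = 0.296/0.158 = 1.873.
Ki = [I]/(α − 1) = 1.80/0.8734 = 2.06 nM.

2.06 nM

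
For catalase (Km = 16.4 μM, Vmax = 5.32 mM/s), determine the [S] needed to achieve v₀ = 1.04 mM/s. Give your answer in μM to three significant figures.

The required fractional saturation is v/Vmax = 1.04/5.32 = 0.1955.
Then [S]/(Km+[S]) = 0.1955 ⇒ [S] = 16.4 × 0.1955/(1 − 0.1955) = 3.99 μM.

3.99 μM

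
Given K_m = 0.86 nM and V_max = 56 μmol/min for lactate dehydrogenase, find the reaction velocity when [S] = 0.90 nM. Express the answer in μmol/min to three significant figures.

28.6 μmol/min

[S]/(Km+[S]) = 0.90/1.760 = 0.5114, the fractional saturation.
v = 0.5114 × Vmax = 0.5114 × 56 = 28.6 μmol/min.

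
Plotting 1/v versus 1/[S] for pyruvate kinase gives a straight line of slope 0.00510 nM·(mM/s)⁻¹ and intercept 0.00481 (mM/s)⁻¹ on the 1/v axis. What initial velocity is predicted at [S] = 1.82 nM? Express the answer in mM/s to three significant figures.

The y-intercept is 1/Vmax, so Vmax = 1/0.00481 = 208 mM/s.
The slope is Km/Vmax, so Km = 0.00510 × 208 = 1.06 nM.
Then v = 208 × 1.82/(1.06 + 1.82) = 131 mM/s.

131 mM/s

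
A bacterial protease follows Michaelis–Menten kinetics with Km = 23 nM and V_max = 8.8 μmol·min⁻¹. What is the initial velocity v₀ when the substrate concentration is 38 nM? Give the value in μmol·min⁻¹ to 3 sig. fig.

[S]/(Km+[S]) = 38/61.00 = 0.6230, the fractional saturation.
v = 0.6230 × Vmax = 0.6230 × 8.8 = 5.48 μmol·min⁻¹.

5.48 μmol·min⁻¹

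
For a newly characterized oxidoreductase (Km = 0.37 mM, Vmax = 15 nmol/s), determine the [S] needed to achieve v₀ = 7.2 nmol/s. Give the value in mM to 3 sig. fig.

0.342 mM

The required fractional saturation is v/Vmax = 7.2/15 = 0.4800.
Then [S]/(Km+[S]) = 0.4800 ⇒ [S] = 0.37 × 0.4800/(1 − 0.4800) = 0.342 mM.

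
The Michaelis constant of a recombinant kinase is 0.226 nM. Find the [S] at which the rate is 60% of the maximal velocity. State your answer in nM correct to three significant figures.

0.339 nM

v/Vmax = [S]/(Km+[S]) = 0.6, so [S] = Km·0.6/(1 − 0.6) = 0.226 × 1.500.
[S] = 0.339 nM.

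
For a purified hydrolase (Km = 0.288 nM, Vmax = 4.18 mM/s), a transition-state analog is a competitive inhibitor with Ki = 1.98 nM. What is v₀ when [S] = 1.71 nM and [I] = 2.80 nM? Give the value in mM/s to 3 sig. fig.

With α = 1 + [I]/Ki = 1 + 2.80/1.98 = 2.414, the competitive rate law is v = Vmax[S] / (αKm + [S]).
v = 4.18×1.71 / (2.414×0.288 + 1.71) = 7.148/2.405 = 2.97 mM/s.

2.97 mM/s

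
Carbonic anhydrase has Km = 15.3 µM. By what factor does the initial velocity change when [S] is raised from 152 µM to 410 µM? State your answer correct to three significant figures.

The fractional saturations are [S]/(Km+[S]) = 152/167.3 = 0.9085 and 410/425.3 = 0.9640.
v₂/v₁ is just their ratio: 0.9640/0.9085 = 1.06.

1.06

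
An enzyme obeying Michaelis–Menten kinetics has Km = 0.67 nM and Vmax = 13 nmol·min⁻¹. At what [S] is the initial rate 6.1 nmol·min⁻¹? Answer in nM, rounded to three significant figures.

The required fractional saturation is v/Vmax = 6.1/13 = 0.4692.
Then [S]/(Km+[S]) = 0.4692 ⇒ [S] = 0.67 × 0.4692/(1 − 0.4692) = 0.592 nM.

0.592 nM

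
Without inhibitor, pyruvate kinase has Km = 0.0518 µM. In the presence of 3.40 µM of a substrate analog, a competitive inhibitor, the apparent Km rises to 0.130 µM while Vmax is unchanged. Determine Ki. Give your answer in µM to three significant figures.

Competitive: Km,app = α·Km with α = 1 + [I]/Ki.
α = Km,app/Km = 0.130/0.0518 = 2.510.
Since α = 1 + [I]/Ki, [I]/Ki = 2.510 − 1 = 1.510 and Ki = 3.40/1.510 = 2.25 µM.

2.25 µM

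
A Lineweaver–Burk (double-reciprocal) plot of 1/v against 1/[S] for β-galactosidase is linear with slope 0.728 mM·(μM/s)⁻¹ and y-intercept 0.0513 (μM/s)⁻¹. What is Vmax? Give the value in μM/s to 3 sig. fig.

The y-intercept of a Lineweaver–Burk plot equals 1/Vmax, so Vmax = 1/0.0513 = 19.5 μM/s.

19.5 μM/s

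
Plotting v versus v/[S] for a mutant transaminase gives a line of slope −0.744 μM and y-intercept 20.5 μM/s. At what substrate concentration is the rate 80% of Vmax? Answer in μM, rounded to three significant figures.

The Eadie–Hofstee slope gives Km = 0.744 μM (slope = −Km).
v/Vmax = [S]/(Km+[S]) = 0.8 ⇒ [S] = Km·0.8/(1−0.8) = 0.744 × 4.000 = 2.98 μM.

2.98 μM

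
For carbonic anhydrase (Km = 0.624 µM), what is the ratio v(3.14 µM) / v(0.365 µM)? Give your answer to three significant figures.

The fractional saturations are [S]/(Km+[S]) = 0.365/0.9890 = 0.3691 and 3.14/3.764 = 0.8342.
v₂/v₁ is just their ratio: 0.8342/0.3691 = 2.26.

2.26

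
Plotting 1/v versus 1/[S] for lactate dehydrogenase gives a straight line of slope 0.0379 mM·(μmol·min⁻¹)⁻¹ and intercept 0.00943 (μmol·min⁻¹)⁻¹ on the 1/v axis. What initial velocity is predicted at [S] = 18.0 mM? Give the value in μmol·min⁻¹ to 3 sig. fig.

The y-intercept is 1/Vmax, so Vmax = 1/0.00943 = 106 μmol·min⁻¹.
The slope is Km/Vmax, so Km = 0.0379 × 106 = 4.02 mM.
Then v = 106 × 18.0/(4.02 + 18.0) = 86.7 μmol·min⁻¹.

86.7 μmol·min⁻¹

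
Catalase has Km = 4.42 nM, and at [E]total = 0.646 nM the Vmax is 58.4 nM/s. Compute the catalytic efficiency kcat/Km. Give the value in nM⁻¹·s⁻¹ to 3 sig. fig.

20.5 nM⁻¹·s⁻¹

kcat = Vmax/[E]total = 58.4/0.646 = 90.4 s⁻¹.
kcat/Km = 90.4/4.42 = 20.5 nM⁻¹·s⁻¹.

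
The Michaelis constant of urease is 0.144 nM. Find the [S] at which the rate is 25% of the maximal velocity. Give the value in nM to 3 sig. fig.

0.0480 nM

v/Vmax = [S]/(Km+[S]) = 0.25, so [S] = Km·0.25/(1 − 0.25) = 0.144 × 0.3333.
[S] = 0.0480 nM.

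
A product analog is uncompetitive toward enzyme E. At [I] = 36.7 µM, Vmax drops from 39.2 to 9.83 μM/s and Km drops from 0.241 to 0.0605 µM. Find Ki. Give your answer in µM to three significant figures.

12.3 µM

Uncompetitive: Vmax,app = Vmax/α (and Km,app = Km/α) with α = 1 + [I]/Ki.
α = Vmax/Vmax,app = 39.2/9.83 = 3.988.
Ki = [I]/(α − 1) = 36.7/2.988 = 12.3 µM.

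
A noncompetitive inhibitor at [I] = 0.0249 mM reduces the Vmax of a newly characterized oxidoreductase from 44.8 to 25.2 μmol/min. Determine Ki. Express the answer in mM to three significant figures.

0.0320 mM

Noncompetitive: Vmax,app = Vmax/α with α = 1 + [I]/Ki.
α = Vmax/Vmax,app = 44.8/25.2 = 1.778.
Since α = 1 + [I]/Ki, [I]/Ki = 1.778 − 1 = 0.7778 and Ki = 0.0249/0.7778 = 0.0320 mM.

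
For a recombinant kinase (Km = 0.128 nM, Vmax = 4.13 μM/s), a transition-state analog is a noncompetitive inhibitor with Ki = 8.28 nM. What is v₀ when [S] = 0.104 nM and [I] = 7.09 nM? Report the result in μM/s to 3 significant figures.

With α = 1 + [I]/Ki = 1 + 7.09/8.28 = 1.856, the noncompetitive rate law is v = (Vmax/α)·[S] / (Km + [S]).
v = (4.13/1.856)×0.104 / (0.128 + 0.104) = 0.2314/0.2320 = 0.997 μM/s.

0.997 μM/s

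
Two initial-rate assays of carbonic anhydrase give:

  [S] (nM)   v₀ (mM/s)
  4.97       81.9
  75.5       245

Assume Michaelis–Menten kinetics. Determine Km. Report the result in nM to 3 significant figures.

In reciprocal form, 1/v = (Km/Vmax)·(1/[S]) + 1/Vmax. The two points give (1/[S], 1/v) = (0.2012, 0.01221) and (0.01325, 0.004082).
Slope = (0.01221 − 0.004082)/(0.2012 − 0.01325) = 0.04324; intercept = 0.01221 − 0.04324×0.2012 = 0.003509.
Vmax = 1/intercept = 285 mM/s; Km = slope × Vmax = 0.04324 × 285 = 12.3 nM.

12.3 nM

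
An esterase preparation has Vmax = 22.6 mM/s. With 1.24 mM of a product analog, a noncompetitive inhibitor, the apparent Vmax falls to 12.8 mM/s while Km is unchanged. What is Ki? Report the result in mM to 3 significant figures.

Noncompetitive: Vmax,app = Vmax/α with α = 1 + [I]/Ki.
α = Vmax/Vmax,app = 22.6/12.8 = 1.766.
Since α = 1 + [I]/Ki, [I]/Ki = 1.766 − 1 = 0.7656 and Ki = 1.24/0.7656 = 1.62 mM.

1.62 mM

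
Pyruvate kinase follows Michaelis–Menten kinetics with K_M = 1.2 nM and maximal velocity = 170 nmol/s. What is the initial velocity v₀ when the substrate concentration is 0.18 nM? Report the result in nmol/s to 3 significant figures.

22.2 nmol/s

[S]/(Km+[S]) = 0.18/1.380 = 0.1304, the fractional saturation.
v = 0.1304 × Vmax = 0.1304 × 170 = 22.2 nmol/s.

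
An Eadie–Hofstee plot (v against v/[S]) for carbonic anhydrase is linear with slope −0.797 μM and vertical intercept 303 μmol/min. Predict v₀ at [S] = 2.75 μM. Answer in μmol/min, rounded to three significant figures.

In the Eadie–Hofstee form v = Vmax − Km·(v/[S]), the slope is −Km and the intercept is Vmax, so Km = 0.797 μM and Vmax = 303 μmol/min.
v = 303 × 2.75/(0.797 + 2.75) = 235 μmol/min.

235 μmol/min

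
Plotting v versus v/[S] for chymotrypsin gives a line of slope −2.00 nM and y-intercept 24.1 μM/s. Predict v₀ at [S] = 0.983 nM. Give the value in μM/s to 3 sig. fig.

In the Eadie–Hofstee form v = Vmax − Km·(v/[S]), the slope is −Km and the intercept is Vmax, so Km = 2.00 nM and Vmax = 24.1 μM/s.
v = 24.1 × 0.983/(2.00 + 0.983) = 7.94 μM/s.

7.94 μM/s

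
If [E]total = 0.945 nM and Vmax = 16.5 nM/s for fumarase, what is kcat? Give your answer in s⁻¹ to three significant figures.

kcat = Vmax/[E]total = 16.5 nM/s / 0.945 nM = 17.5 s⁻¹.

17.5 s⁻¹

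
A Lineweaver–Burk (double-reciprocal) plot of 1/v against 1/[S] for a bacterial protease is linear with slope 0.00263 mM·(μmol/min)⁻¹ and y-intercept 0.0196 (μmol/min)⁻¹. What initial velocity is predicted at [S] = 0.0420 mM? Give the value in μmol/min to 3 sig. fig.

12.2 μmol/min

The y-intercept is 1/Vmax, so Vmax = 1/0.0196 = 51.0 μmol/min.
The slope is Km/Vmax, so Km = 0.00263 × 51.0 = 0.134 mM.
Then v = 51.0 × 0.0420/(0.134 + 0.0420) = 12.2 μmol/min.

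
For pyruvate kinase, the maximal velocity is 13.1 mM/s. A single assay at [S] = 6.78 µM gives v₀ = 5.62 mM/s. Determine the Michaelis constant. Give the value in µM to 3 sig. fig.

9.02 µM

From v = Vmax[S]/(Km+[S]), Km = [S](Vmax − v)/v.
Km = 6.78 × (13.1 − 5.62) / 5.62 = 50.71/5.62 = 9.02 µM.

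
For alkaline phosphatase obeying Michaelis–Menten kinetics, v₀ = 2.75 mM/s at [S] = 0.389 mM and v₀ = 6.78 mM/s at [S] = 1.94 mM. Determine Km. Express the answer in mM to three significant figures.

1.13 mM

From v = Vmax[S]/(Km+[S]), each point gives Vmax = v(Km+[S])/[S].
Equating: 2.75(Km+0.389)/0.389 = 6.78(Km+1.94)/1.94.
7.069·Km + 2.75 = 3.495·Km + 6.78, so (7.069 − 3.495)·Km = 6.78 − 2.75.
Km = 4.030/3.575 = 1.13 mM; then Vmax = 2.75(1.13+0.389)/0.389 = 10.7 mM/s.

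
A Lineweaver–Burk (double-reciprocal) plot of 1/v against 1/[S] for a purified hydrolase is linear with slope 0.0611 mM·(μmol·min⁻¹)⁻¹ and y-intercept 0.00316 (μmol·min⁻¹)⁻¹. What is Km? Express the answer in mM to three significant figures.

y-intercept = 1/Vmax ⇒ Vmax = 316 μmol·min⁻¹; slope = Km/Vmax ⇒ Km = slope × Vmax.
Km = 0.0611 × 316 = 19.3 mM.

19.3 mM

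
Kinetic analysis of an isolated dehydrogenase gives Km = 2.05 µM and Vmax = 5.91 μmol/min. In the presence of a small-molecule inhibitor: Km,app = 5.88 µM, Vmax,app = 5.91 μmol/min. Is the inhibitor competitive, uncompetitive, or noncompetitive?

Km increases (2.05 → 5.88 µM) while Vmax is unchanged — the hallmark of competitive inhibition.

competitive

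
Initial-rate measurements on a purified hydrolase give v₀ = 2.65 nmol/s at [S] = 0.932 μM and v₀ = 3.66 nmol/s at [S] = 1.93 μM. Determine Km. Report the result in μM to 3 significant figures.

In reciprocal form, 1/v = (Km/Vmax)·(1/[S]) + 1/Vmax. The two points give (1/[S], 1/v) = (1.073, 0.3774) and (0.5181, 0.2732).
Slope = (0.3774 − 0.2732)/(1.073 − 0.5181) = 0.1877; intercept = 0.3774 − 0.1877×1.073 = 0.1760.
Vmax = 1/intercept = 5.68 nmol/s; Km = slope × Vmax = 0.1877 × 5.68 = 1.07 μM.

1.07 μM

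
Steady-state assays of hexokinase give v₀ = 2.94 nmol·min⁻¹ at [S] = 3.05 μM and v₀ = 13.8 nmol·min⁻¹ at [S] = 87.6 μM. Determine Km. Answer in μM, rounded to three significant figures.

From v = Vmax[S]/(Km+[S]), each point gives Vmax = v(Km+[S])/[S].
Equating: 2.94(Km+3.05)/3.05 = 13.8(Km+87.6)/87.6.
0.9639·Km + 2.94 = 0.1575·Km + 13.8, so (0.9639 − 0.1575)·Km = 13.8 − 2.94.
Km = 10.86/0.8064 = 13.5 μM; then Vmax = 2.94(13.5+3.05)/3.05 = 15.9 nmol·min⁻¹.

13.5 μM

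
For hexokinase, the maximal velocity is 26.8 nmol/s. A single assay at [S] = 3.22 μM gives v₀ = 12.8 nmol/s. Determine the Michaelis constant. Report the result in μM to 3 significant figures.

From v = Vmax[S]/(Km+[S]), Km = [S](Vmax − v)/v.
Km = 3.22 × (26.8 − 12.8) / 12.8 = 45.08/12.8 = 3.52 μM.

3.52 μM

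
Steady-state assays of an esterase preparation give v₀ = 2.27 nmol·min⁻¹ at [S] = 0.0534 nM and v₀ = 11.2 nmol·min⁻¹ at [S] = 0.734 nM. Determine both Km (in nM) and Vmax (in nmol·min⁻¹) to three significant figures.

From v = Vmax[S]/(Km+[S]), each point gives Vmax = v(Km+[S])/[S].
Equating: 2.27(Km+0.0534)/0.0534 = 11.2(Km+0.734)/0.734.
42.51·Km + 2.27 = 15.26·Km + 11.2, so (42.51 − 15.26)·Km = 11.2 − 2.27.
Km = 8.930/27.25 = 0.328 nM; then Vmax = 2.27(0.328+0.0534)/0.0534 = 16.2 nmol·min⁻¹.

Km = 0.328 nM; Vmax = 16.2 nmol·min⁻¹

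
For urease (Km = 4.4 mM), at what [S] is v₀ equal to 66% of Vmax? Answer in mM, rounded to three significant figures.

8.54 mM

v/Vmax = [S]/(Km+[S]) = 0.66, so [S] = Km·0.66/(1 − 0.66) = 4.4 × 1.941.
[S] = 8.54 mM.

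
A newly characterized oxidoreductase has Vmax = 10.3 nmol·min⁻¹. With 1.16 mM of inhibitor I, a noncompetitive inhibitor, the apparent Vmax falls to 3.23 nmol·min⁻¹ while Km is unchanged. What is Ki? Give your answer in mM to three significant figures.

0.530 mM

Noncompetitive: Vmax,app = Vmax/α with α = 1 + [I]/Ki.
α = Vmax/Vmax,app = 10.3/3.23 = 3.189.
Since α = 1 + [I]/Ki, [I]/Ki = 3.189 − 1 = 2.189 and Ki = 1.16/2.189 = 0.530 mM.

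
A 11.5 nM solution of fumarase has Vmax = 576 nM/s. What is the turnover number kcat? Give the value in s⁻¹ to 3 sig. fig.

50.1 s⁻¹

kcat = Vmax/[E]total = 576 nM/s / 11.5 nM = 50.1 s⁻¹.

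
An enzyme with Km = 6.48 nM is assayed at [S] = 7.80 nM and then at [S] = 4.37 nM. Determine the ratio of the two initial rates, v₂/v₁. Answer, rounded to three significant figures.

0.737

Since Vmax cancels, v₂/v₁ = [S]₂(Km+[S]₁) / [S]₁(Km+[S]₂).
= 4.37×(6.48+7.80) / (7.80×(6.48+4.37)) = 62.40/84.63 = 0.737.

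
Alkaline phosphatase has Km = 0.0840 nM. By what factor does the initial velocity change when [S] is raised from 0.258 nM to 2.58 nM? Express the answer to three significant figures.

1.28

The fractional saturations are [S]/(Km+[S]) = 0.258/0.3420 = 0.7544 and 2.58/2.664 = 0.9685.
v₂/v₁ is just their ratio: 0.9685/0.7544 = 1.28.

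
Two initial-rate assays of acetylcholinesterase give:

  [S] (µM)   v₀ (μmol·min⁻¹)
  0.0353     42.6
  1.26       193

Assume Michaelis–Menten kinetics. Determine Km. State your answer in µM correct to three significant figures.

0.143 µM

In reciprocal form, 1/v = (Km/Vmax)·(1/[S]) + 1/Vmax. The two points give (1/[S], 1/v) = (28.33, 0.02347) and (0.7937, 0.005181).
Slope = (0.02347 − 0.005181)/(28.33 − 0.7937) = 0.0006643; intercept = 0.02347 − 0.0006643×28.33 = 0.004654.
Vmax = 1/intercept = 215 μmol·min⁻¹; Km = slope × Vmax = 0.0006643 × 215 = 0.143 µM.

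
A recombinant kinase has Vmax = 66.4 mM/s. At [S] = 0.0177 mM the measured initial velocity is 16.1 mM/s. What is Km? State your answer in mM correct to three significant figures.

From v = Vmax[S]/(Km+[S]), Km = [S](Vmax − v)/v.
Km = 0.0177 × (66.4 − 16.1) / 16.1 = 0.8903/16.1 = 0.0553 mM.

0.0553 mM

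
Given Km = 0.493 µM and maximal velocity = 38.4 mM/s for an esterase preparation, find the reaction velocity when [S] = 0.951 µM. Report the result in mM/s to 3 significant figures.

25.3 mM/s

[S]/(Km+[S]) = 0.951/1.444 = 0.6586, the fractional saturation.
v = 0.6586 × Vmax = 0.6586 × 38.4 = 25.3 mM/s.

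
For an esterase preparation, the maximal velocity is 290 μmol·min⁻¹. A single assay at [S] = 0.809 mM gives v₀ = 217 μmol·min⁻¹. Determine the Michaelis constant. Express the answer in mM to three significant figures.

v/Vmax = 217/290 = 0.7483 = [S]/(Km+[S]).
So Km + [S] = [S]/0.7483 = 1.081 mM, giving Km = 1.081 − 0.809 = 0.272 mM.

0.272 mM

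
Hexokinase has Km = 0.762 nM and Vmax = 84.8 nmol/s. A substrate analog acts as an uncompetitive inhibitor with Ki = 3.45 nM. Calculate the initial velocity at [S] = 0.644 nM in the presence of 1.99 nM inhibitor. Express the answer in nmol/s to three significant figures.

α = 1 + [I]/Ki = 1 + 1.99/3.45 = 1.577.
For an uncompetitive inhibitor, both parameters are divided by α, giving Vmax/α and Km/α: Km,app = 0.483 nM, Vmax,app = 53.8 nmol/s.
v = Vmax,app·[S]/(Km,app + [S]) = 53.8 × 0.644/(0.483 + 0.644) = 30.7 nmol/s.

30.7 nmol/s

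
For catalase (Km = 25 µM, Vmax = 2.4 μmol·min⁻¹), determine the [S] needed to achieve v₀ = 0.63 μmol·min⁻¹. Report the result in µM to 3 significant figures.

8.90 µM

Rearranging v = Vmax[S]/(Km+[S]) gives [S] = Km·v/(Vmax − v).
[S] = 25 × 0.63 / (2.4 − 0.63) = 15.75/1.770 = 8.90 µM.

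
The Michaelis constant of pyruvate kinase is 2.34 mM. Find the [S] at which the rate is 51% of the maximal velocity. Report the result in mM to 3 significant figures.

v/Vmax = [S]/(Km+[S]) = 0.51, so [S] = Km·0.51/(1 − 0.51) = 2.34 × 1.041.
[S] = 2.44 mM.

2.44 mM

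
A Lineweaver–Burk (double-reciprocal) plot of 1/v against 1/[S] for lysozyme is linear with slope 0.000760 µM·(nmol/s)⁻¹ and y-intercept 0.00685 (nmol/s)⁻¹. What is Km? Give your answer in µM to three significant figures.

y-intercept = 1/Vmax ⇒ Vmax = 146 nmol/s; slope = Km/Vmax ⇒ Km = slope × Vmax.
Km = 0.000760 × 146 = 0.111 µM.

0.111 µM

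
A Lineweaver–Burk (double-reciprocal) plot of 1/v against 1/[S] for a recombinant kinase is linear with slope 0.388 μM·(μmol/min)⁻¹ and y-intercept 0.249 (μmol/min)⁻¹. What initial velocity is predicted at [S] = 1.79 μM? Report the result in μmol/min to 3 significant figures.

2.15 μmol/min

The y-intercept is 1/Vmax, so Vmax = 1/0.249 = 4.02 μmol/min.
The slope is Km/Vmax, so Km = 0.388 × 4.02 = 1.56 μM.
Then v = 4.02 × 1.79/(1.56 + 1.79) = 2.15 μmol/min.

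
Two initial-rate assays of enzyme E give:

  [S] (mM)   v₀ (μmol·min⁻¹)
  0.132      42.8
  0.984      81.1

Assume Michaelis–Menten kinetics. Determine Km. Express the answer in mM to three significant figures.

0.158 mM

From v = Vmax[S]/(Km+[S]), each point gives Vmax = v(Km+[S])/[S].
Equating: 42.8(Km+0.132)/0.132 = 81.1(Km+0.984)/0.984.
324.2·Km + 42.8 = 82.42·Km + 81.1, so (324.2 − 82.42)·Km = 81.1 − 42.8.
Km = 38.30/241.8 = 0.158 mM; then Vmax = 42.8(0.158+0.132)/0.132 = 94.2 μmol·min⁻¹.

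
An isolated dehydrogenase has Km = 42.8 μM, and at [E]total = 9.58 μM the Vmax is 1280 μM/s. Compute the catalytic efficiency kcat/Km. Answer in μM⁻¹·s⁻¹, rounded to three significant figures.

kcat = Vmax/[E]total = 1280/9.58 = 134 s⁻¹.
kcat/Km = 134/42.8 = 3.12 μM⁻¹·s⁻¹.

3.12 μM⁻¹·s⁻¹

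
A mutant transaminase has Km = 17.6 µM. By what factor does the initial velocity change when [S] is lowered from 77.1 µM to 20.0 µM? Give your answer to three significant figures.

0.653

Since Vmax cancels, v₂/v₁ = [S]₂(Km+[S]₁) / [S]₁(Km+[S]₂).
= 20.0×(17.6+77.1) / (77.1×(17.6+20.0)) = 1894/2899 = 0.653.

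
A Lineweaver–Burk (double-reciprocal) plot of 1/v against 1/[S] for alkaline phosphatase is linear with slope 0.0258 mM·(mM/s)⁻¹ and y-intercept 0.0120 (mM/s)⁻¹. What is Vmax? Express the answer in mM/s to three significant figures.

83.3 mM/s

The y-intercept of a Lineweaver–Burk plot equals 1/Vmax, so Vmax = 1/0.0120 = 83.3 mM/s.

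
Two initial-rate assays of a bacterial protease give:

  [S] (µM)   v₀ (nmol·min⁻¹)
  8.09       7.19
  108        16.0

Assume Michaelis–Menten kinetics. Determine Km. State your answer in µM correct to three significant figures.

In reciprocal form, 1/v = (Km/Vmax)·(1/[S]) + 1/Vmax. The two points give (1/[S], 1/v) = (0.1236, 0.1391) and (0.009259, 0.06250).
Slope = (0.1391 − 0.06250)/(0.1236 − 0.009259) = 0.6697; intercept = 0.1391 − 0.6697×0.1236 = 0.05630.
Vmax = 1/intercept = 17.8 nmol·min⁻¹; Km = slope × Vmax = 0.6697 × 17.8 = 11.9 µM.

11.9 µM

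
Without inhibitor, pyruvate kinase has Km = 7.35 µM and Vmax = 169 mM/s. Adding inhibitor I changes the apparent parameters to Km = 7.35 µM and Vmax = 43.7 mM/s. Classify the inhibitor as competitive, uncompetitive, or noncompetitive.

noncompetitive

Vmax decreases (169 → 43.7 mM/s) while Km is unchanged — pure noncompetitive inhibition.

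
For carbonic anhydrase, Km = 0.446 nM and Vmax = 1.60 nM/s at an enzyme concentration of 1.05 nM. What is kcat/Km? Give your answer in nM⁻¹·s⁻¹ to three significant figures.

3.42 nM⁻¹·s⁻¹

kcat = Vmax/[E]total = 1.60/1.05 = 1.52 s⁻¹.
kcat/Km = 1.52/0.446 = 3.42 nM⁻¹·s⁻¹.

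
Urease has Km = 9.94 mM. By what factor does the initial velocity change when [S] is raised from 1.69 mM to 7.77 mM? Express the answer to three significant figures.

3.02

The fractional saturations are [S]/(Km+[S]) = 1.69/11.63 = 0.1453 and 7.77/17.71 = 0.4387.
v₂/v₁ is just their ratio: 0.4387/0.1453 = 3.02.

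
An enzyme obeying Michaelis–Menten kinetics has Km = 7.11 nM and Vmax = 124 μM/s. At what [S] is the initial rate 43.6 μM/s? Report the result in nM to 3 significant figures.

The required fractional saturation is v/Vmax = 43.6/124 = 0.3516.
Then [S]/(Km+[S]) = 0.3516 ⇒ [S] = 7.11 × 0.3516/(1 − 0.3516) = 3.86 nM.

3.86 nM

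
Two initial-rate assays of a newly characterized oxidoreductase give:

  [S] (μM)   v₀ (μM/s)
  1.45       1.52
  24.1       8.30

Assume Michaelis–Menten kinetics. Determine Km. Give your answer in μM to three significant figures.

9.63 μM

In reciprocal form, 1/v = (Km/Vmax)·(1/[S]) + 1/Vmax. The two points give (1/[S], 1/v) = (0.6897, 0.6579) and (0.04149, 0.1205).
Slope = (0.6579 − 0.1205)/(0.6897 − 0.04149) = 0.8291; intercept = 0.6579 − 0.8291×0.6897 = 0.08608.
Vmax = 1/intercept = 11.6 μM/s; Km = slope × Vmax = 0.8291 × 11.6 = 9.63 μM.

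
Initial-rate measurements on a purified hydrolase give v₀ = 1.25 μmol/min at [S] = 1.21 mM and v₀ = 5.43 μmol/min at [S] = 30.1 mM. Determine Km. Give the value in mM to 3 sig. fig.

4.90 mM

In reciprocal form, 1/v = (Km/Vmax)·(1/[S]) + 1/Vmax. The two points give (1/[S], 1/v) = (0.8264, 0.8000) and (0.03322, 0.1842).
Slope = (0.8000 − 0.1842)/(0.8264 − 0.03322) = 0.7764; intercept = 0.8000 − 0.7764×0.8264 = 0.1584.
Vmax = 1/intercept = 6.31 μmol/min; Km = slope × Vmax = 0.7764 × 6.31 = 4.90 mM.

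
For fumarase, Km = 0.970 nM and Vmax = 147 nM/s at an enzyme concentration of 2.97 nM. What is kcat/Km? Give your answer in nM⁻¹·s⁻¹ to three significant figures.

kcat = Vmax/[E]total = 147/2.97 = 49.5 s⁻¹.
kcat/Km = 49.5/0.970 = 51.0 nM⁻¹·s⁻¹.

51.0 nM⁻¹·s⁻¹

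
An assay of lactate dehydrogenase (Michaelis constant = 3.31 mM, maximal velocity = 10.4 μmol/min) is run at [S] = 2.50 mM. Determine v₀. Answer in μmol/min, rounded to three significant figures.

v = Vmax·[S]/(Km + [S]) = 10.4 × 2.50 / (3.31 + 2.50)
  = 26.00 / 5.810 = 4.48 μmol/min.

4.48 μmol/min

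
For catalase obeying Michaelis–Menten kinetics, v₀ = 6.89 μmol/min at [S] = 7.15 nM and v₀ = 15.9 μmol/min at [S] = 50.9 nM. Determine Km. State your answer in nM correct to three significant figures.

From v = Vmax[S]/(Km+[S]), each point gives Vmax = v(Km+[S])/[S].
Equating: 6.89(Km+7.15)/7.15 = 15.9(Km+50.9)/50.9.
0.9636·Km + 6.89 = 0.3124·Km + 15.9, so (0.9636 − 0.3124)·Km = 15.9 − 6.89.
Km = 9.010/0.6513 = 13.8 nM; then Vmax = 6.89(13.8+7.15)/7.15 = 20.2 μmol/min.

13.8 nM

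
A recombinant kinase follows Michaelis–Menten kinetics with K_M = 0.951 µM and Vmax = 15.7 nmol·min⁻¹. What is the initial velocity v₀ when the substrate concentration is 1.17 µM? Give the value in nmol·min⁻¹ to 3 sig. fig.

[S]/(Km+[S]) = 1.17/2.121 = 0.5516, the fractional saturation.
v = 0.5516 × Vmax = 0.5516 × 15.7 = 8.66 nmol·min⁻¹.

8.66 nmol·min⁻¹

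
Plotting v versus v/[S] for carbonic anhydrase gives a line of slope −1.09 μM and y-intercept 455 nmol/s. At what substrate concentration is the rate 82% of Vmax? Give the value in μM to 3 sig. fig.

4.97 μM

The Eadie–Hofstee slope gives Km = 1.09 μM (slope = −Km).
v/Vmax = [S]/(Km+[S]) = 0.82 ⇒ [S] = Km·0.82/(1−0.82) = 1.09 × 4.556 = 4.97 μM.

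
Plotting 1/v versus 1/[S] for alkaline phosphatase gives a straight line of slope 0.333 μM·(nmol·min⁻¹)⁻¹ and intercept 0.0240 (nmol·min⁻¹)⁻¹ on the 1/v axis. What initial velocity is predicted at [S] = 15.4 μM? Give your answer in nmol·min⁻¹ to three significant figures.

21.9 nmol·min⁻¹

The y-intercept is 1/Vmax, so Vmax = 1/0.0240 = 41.7 nmol·min⁻¹.
The slope is Km/Vmax, so Km = 0.333 × 41.7 = 13.9 μM.
Then v = 41.7 × 15.4/(13.9 + 15.4) = 21.9 nmol·min⁻¹.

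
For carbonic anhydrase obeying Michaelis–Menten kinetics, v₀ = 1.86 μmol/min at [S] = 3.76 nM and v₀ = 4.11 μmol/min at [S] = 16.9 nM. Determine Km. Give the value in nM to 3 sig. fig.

8.95 nM

In reciprocal form, 1/v = (Km/Vmax)·(1/[S]) + 1/Vmax. The two points give (1/[S], 1/v) = (0.2660, 0.5376) and (0.05917, 0.2433).
Slope = (0.5376 − 0.2433)/(0.2660 − 0.05917) = 1.423; intercept = 0.5376 − 1.423×0.2660 = 0.1591.
Vmax = 1/intercept = 6.29 μmol/min; Km = slope × Vmax = 1.423 × 6.29 = 8.95 nM.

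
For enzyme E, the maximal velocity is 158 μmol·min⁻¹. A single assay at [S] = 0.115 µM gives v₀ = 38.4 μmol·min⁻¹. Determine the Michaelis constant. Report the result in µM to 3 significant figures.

v/Vmax = 38.4/158 = 0.2430 = [S]/(Km+[S]).
So Km + [S] = [S]/0.2430 = 0.4732 µM, giving Km = 0.4732 − 0.115 = 0.358 µM.

0.358 µM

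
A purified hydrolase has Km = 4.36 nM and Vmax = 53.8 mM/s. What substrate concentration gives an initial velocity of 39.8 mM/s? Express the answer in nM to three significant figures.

12.4 nM

The required fractional saturation is v/Vmax = 39.8/53.8 = 0.7398.
Then [S]/(Km+[S]) = 0.7398 ⇒ [S] = 4.36 × 0.7398/(1 − 0.7398) = 12.4 nM.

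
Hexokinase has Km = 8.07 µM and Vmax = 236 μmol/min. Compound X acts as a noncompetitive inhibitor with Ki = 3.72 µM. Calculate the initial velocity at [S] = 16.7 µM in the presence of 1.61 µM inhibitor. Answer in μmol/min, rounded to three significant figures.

111 μmol/min

With α = 1 + [I]/Ki = 1 + 1.61/3.72 = 1.433, the noncompetitive rate law is v = (Vmax/α)·[S] / (Km + [S]).
v = (236/1.433)×16.7 / (8.07 + 16.7) = 2751/24.77 = 111 μmol/min.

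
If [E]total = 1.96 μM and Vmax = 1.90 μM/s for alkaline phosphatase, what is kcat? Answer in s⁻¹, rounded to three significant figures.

0.969 s⁻¹

kcat = Vmax/[E]total = 1.90 μM/s / 1.96 μM = 0.969 s⁻¹.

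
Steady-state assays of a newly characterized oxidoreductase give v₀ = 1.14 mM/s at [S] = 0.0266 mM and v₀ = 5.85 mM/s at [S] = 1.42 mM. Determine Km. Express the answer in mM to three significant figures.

0.122 mM

From v = Vmax[S]/(Km+[S]), each point gives Vmax = v(Km+[S])/[S].
Equating: 1.14(Km+0.0266)/0.0266 = 5.85(Km+1.42)/1.42.
42.86·Km + 1.14 = 4.120·Km + 5.85, so (42.86 − 4.120)·Km = 5.85 − 1.14.
Km = 4.710/38.74 = 0.122 mM; then Vmax = 1.14(0.122+0.0266)/0.0266 = 6.35 mM/s.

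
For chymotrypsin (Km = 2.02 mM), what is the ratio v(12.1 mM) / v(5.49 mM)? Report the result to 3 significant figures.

1.17

The fractional saturations are [S]/(Km+[S]) = 5.49/7.510 = 0.7310 and 12.1/14.12 = 0.8569.
v₂/v₁ is just their ratio: 0.8569/0.7310 = 1.17.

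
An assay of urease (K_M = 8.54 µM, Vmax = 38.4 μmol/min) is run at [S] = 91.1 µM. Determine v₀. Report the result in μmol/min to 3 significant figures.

35.1 μmol/min

v = Vmax·[S]/(Km + [S]) = 38.4 × 91.1 / (8.54 + 91.1)
  = 3498 / 99.64 = 35.1 μmol/min.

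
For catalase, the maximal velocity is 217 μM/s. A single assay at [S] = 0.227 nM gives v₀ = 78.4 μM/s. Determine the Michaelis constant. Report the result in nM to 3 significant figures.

0.401 nM

From v = Vmax[S]/(Km+[S]), Km = [S](Vmax − v)/v.
Km = 0.227 × (217 − 78.4) / 78.4 = 31.46/78.4 = 0.401 nM.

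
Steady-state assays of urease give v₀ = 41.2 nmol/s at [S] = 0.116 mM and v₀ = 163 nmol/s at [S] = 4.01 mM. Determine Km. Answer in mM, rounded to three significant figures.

From v = Vmax[S]/(Km+[S]), each point gives Vmax = v(Km+[S])/[S].
Equating: 41.2(Km+0.116)/0.116 = 163(Km+4.01)/4.01.
355.2·Km + 41.2 = 40.65·Km + 163, so (355.2 − 40.65)·Km = 163 − 41.2.
Km = 121.8/314.5 = 0.387 mM; then Vmax = 41.2(0.387+0.116)/0.116 = 179 nmol/s.

0.387 mM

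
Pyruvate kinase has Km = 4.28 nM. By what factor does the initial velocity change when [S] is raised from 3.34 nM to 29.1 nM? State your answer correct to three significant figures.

Since Vmax cancels, v₂/v₁ = [S]₂(Km+[S]₁) / [S]₁(Km+[S]₂).
= 29.1×(4.28+3.34) / (3.34×(4.28+29.1)) = 221.7/111.5 = 1.99.

1.99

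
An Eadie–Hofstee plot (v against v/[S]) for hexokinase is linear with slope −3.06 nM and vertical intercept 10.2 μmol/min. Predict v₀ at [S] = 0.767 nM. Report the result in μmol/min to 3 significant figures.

In the Eadie–Hofstee form v = Vmax − Km·(v/[S]), the slope is −Km and the intercept is Vmax, so Km = 3.06 nM and Vmax = 10.2 μmol/min.
v = 10.2 × 0.767/(3.06 + 0.767) = 2.04 μmol/min.

2.04 μmol/min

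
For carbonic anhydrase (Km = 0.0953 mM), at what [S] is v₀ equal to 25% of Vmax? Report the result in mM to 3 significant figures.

0.0318 mM

v/Vmax = [S]/(Km+[S]) = 0.25, so [S] = Km·0.25/(1 − 0.25) = 0.0953 × 0.3333.
[S] = 0.0318 mM.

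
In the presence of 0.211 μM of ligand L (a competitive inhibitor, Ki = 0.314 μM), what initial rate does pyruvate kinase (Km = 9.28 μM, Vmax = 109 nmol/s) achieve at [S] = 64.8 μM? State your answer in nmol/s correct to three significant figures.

α = 1 + [I]/Ki = 1 + 0.211/0.314 = 1.672.
For a competitive inhibitor, Vmax is unchanged and the apparent Km becomes α·Km: Km,app = 15.5 μM, Vmax,app = 109 nmol/s.
v = Vmax,app·[S]/(Km,app + [S]) = 109 × 64.8/(15.5 + 64.8) = 87.9 nmol/s.

87.9 nmol/s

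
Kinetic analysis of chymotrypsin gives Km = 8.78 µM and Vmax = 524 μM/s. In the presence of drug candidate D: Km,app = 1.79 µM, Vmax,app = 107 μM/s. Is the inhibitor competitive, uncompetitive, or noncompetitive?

uncompetitive

Both Km and Vmax decrease by the same factor (~4.91-fold) — characteristic of uncompetitive inhibition.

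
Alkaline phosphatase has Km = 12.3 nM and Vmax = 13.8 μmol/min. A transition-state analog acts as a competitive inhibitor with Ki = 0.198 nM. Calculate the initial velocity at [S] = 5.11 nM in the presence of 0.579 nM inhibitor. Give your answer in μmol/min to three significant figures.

With α = 1 + [I]/Ki = 1 + 0.579/0.198 = 3.924, the competitive rate law is v = Vmax[S] / (αKm + [S]).
v = 13.8×5.11 / (3.924×12.3 + 5.11) = 70.52/53.38 = 1.32 μmol/min.

1.32 μmol/min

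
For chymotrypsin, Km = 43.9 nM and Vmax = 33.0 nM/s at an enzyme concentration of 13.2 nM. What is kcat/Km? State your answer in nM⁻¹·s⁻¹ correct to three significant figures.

0.0569 nM⁻¹·s⁻¹

kcat = Vmax/[E]total = 33.0/13.2 = 2.50 s⁻¹.
kcat/Km = 2.50/43.9 = 0.0569 nM⁻¹·s⁻¹.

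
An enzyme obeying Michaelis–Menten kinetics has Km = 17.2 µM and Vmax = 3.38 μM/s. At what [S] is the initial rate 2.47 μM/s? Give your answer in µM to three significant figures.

46.7 µM

The required fractional saturation is v/Vmax = 2.47/3.38 = 0.7308.
Then [S]/(Km+[S]) = 0.7308 ⇒ [S] = 17.2 × 0.7308/(1 − 0.7308) = 46.7 µM.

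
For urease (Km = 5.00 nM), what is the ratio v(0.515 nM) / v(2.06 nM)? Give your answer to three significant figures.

Since Vmax cancels, v₂/v₁ = [S]₂(Km+[S]₁) / [S]₁(Km+[S]₂).
= 0.515×(5.00+2.06) / (2.06×(5.00+0.515)) = 3.636/11.36 = 0.320.

0.320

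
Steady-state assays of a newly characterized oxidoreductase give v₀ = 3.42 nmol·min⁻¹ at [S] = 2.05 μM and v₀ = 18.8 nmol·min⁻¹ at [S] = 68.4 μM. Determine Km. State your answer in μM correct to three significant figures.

11.0 μM

From v = Vmax[S]/(Km+[S]), each point gives Vmax = v(Km+[S])/[S].
Equating: 3.42(Km+2.05)/2.05 = 18.8(Km+68.4)/68.4.
1.668·Km + 3.42 = 0.2749·Km + 18.8, so (1.668 − 0.2749)·Km = 18.8 − 3.42.
Km = 15.38/1.393 = 11.0 μM; then Vmax = 3.42(11.0+2.05)/2.05 = 21.8 nmol·min⁻¹.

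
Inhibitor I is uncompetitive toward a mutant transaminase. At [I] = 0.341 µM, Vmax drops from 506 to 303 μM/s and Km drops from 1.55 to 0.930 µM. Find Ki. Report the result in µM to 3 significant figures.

Uncompetitive: Vmax,app = Vmax/α (and Km,app = Km/α) with α = 1 + [I]/Ki.
α = Vmax/Vmax,app = 506/303 = 1.670.
Since α = 1 + [I]/Ki, [I]/Ki = 1.670 − 1 = 0.6700 and Ki = 0.341/0.6700 = 0.509 µM.

0.509 µM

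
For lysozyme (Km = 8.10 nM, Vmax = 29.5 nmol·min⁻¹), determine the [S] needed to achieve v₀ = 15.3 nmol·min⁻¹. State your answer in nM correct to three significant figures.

8.73 nM

The required fractional saturation is v/Vmax = 15.3/29.5 = 0.5186.
Then [S]/(Km+[S]) = 0.5186 ⇒ [S] = 8.10 × 0.5186/(1 − 0.5186) = 8.73 nM.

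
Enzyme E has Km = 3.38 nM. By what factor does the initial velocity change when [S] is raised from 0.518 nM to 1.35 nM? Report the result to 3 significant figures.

Since Vmax cancels, v₂/v₁ = [S]₂(Km+[S]₁) / [S]₁(Km+[S]₂).
= 1.35×(3.38+0.518) / (0.518×(3.38+1.35)) = 5.262/2.450 = 2.15.

2.15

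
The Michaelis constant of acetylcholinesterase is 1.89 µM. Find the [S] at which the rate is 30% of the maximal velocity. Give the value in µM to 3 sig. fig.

0.810 µM

v/Vmax = [S]/(Km+[S]) = 0.3, so [S] = Km·0.3/(1 − 0.3) = 1.89 × 0.4286.
[S] = 0.810 µM.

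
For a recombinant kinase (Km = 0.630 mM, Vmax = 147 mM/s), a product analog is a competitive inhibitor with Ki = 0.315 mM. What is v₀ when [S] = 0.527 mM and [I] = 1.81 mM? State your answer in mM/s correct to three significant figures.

16.2 mM/s

α = 1 + [I]/Ki = 1 + 1.81/0.315 = 6.746.
For a competitive inhibitor, Vmax is unchanged and the apparent Km becomes α·Km: Km,app = 4.25 mM, Vmax,app = 147 mM/s.
v = Vmax,app·[S]/(Km,app + [S]) = 147 × 0.527/(4.25 + 0.527) = 16.2 mM/s.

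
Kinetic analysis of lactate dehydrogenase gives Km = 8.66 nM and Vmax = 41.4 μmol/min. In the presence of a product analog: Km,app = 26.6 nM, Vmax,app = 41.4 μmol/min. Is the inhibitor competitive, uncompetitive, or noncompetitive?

competitive

Km increases (8.66 → 26.6 nM) while Vmax is unchanged — the hallmark of competitive inhibition.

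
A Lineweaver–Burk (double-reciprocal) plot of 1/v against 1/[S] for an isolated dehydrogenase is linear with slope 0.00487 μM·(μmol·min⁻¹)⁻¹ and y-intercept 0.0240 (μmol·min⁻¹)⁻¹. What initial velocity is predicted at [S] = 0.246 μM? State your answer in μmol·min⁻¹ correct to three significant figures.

The y-intercept is 1/Vmax, so Vmax = 1/0.0240 = 41.7 μmol·min⁻¹.
The slope is Km/Vmax, so Km = 0.00487 × 41.7 = 0.203 μM.
Then v = 41.7 × 0.246/(0.203 + 0.246) = 22.8 μmol·min⁻¹.

22.8 μmol·min⁻¹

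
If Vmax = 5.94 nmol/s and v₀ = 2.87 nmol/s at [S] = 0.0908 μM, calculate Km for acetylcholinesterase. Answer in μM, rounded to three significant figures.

0.0971 μM

v/Vmax = 2.87/5.94 = 0.4832 = [S]/(Km+[S]).
So Km + [S] = [S]/0.4832 = 0.1879 μM, giving Km = 0.1879 − 0.0908 = 0.0971 μM.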